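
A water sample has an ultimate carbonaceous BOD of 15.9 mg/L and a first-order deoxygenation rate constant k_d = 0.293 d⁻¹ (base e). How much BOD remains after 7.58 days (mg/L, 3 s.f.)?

L ≈ 1.73 mg/L

L_t = L₀ e^(−k_d t) = 15.9 × e^(−0.293×7.58) = 15.9 × 0.1085 = 1.725 mg/L.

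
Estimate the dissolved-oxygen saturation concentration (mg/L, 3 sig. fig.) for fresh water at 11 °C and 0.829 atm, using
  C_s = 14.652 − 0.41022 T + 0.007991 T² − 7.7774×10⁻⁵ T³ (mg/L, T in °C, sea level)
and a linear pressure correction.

At sea level: C_s = 14.652 − 0.41022×11 + 0.007991×11² − 7.7774×10⁻⁵×11³ = 11.00 mg/L.
Pressure correction: C_s' = 11.00 × 0.829 = 9.121 mg/L.

C_s ≈ 9.12 mg/L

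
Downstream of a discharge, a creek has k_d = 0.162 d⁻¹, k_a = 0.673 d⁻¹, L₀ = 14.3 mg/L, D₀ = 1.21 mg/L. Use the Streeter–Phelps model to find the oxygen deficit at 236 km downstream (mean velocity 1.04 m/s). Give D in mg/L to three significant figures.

D ≈ 2.39 mg/L

Travel time t = x/v = 236 km / (1.04 m/s) = 236000 m / 1.04 m/s = 226900 s = 2.626 d.
k_d L₀/(k_a−k_d) = 0.162×14.3/(0.673−0.162) = 2.317/0.5110 = 4.533 mg/L.
e^(−k_d t) = e^(−0.162×2.626) = 0.6535; e^(−k_a t) = e^(−0.673×2.626) = 0.1707.
D = 4.533 × (0.6535 − 0.1707) + 1.21 × 0.1707 = 2.188 + 0.2066 = 2.395 mg/L.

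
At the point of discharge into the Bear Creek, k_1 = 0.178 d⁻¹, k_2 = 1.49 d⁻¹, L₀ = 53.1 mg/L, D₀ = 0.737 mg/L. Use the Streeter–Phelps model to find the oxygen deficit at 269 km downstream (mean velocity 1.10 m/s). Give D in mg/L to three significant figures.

Travel time t = x/v = 269 km / (1.10 m/s) = 269000 m / 1.10 m/s = 244500 s = 2.830 d.
k_1 L₀/(k_2−k_1) = 0.178×53.1/(1.49−0.178) = 9.452/1.312 = 7.204 mg/L.
e^(−k_1 t) = e^(−0.178×2.830) = 0.6042; e^(−k_2 t) = e^(−1.49×2.830) = 0.01474.
D = 7.204 × (0.6042 − 0.01474) + 0.737 × 0.01474 = 4.247 + 0.01086 = 4.258 mg/L.

D ≈ 4.26 mg/L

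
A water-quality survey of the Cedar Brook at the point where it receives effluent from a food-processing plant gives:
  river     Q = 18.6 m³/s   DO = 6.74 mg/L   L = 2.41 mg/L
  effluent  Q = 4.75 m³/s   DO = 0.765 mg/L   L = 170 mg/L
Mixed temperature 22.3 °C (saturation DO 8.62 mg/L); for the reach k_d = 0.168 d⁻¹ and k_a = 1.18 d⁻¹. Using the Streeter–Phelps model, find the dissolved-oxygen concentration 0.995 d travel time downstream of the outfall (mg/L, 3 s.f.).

Mixed DO = (18.6×6.74 + 4.75×0.765)/(18.6+4.75) = 129.0/23.35 = 5.525 mg/L.
Mixed L₀ = (18.6×2.41 + 4.75×170)/(23.35) = 852.3/23.35 = 36.50 mg/L.
Initial deficit D₀ = C_s − DO₀ = 8.62 − 5.525 = 3.095 mg/L.
D(0.995) = [0.168×36.50/(1.18−0.168)](e^(−0.168×0.995) − e^(−1.18×0.995)) + 3.095 e^(−1.18×0.995)
= 6.060 × (0.8461 − 0.3091) + 3.095 × 0.3091 = 4.211 mg/L.
DO = 8.62 − 4.211 = 4.409 mg/L.

DO ≈ 4.41 mg/L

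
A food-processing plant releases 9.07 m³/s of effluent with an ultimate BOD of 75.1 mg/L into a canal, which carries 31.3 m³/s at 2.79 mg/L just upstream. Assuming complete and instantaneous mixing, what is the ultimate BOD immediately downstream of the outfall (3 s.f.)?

19.0 mg/L

Flow-weighted mixing: C = (Q_r C_r + Q_w C_w)/(Q_r + Q_w)
= (31.3×2.79 + 9.07×75.1)/(31.3 + 9.07) = 768.5/40.37 = 19.04 mg/L.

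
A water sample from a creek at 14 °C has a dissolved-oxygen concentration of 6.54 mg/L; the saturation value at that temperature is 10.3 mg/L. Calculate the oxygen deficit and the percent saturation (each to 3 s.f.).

D ≈ 3.76 mg/L; 63.5 % saturation

D = C_s − C = 10.3 − 6.54 = 3.76 mg/L.
% saturation = 6.54/10.3 × 100 = 63.5 %.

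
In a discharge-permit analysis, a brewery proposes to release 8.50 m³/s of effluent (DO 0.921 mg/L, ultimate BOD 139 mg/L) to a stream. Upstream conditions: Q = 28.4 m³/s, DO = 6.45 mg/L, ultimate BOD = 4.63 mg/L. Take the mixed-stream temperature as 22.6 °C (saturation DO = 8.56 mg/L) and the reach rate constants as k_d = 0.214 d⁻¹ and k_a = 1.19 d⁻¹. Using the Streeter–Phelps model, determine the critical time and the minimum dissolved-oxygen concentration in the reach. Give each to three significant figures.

t_c ≈ 1.18 d; minimum DO ≈ 3.58 mg/L

Mixed DO = (28.4×6.45 + 8.50×0.921)/(28.4+8.50) = 191.0/36.90 = 5.176 mg/L.
Mixed L₀ = (28.4×4.63 + 8.50×139)/(36.90) = 1313/36.90 = 35.58 mg/L.
Initial deficit D₀ = C_s − DO₀ = 8.56 − 5.176 = 3.384 mg/L.
t_c = (1/0.9760) ln[(1.19/0.214)(1 − 3.384×0.9760/(0.214×35.58))] = 1.025 × ln(3.149) = 1.175 d.
D_c = (0.214/1.19) × 35.58 × e^(−0.214×1.175) = 0.1798 × 35.58 × 0.7776 = 4.976 mg/L.
Minimum DO = 8.56 − 4.976 = 3.584 mg/L.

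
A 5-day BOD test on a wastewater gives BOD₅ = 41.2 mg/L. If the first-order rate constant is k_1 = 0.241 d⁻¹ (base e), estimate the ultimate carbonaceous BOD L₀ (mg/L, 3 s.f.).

BOD₅ = L₀(1 − e^(−5k_1)) ⇒ L₀ = BOD₅ / (1 − e^(−5×0.241))
= 41.2 / (1 − 0.2997) = 41.2 / 0.7003 = 58.83 mg/L.

L₀ ≈ 58.8 mg/L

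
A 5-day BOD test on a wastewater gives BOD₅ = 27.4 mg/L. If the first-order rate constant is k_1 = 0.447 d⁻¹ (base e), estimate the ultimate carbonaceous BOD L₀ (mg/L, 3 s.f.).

BOD₅ = L₀(1 − e^(−5k_1)) ⇒ L₀ = BOD₅ / (1 − e^(−5×0.447))
= 27.4 / (1 − 0.1070) = 27.4 / 0.8930 = 30.68 mg/L.

L₀ ≈ 30.7 mg/L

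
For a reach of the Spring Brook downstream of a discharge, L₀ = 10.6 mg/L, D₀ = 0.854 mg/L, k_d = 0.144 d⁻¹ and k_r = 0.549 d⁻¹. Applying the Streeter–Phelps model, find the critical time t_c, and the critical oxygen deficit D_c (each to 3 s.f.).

At the critical point dD/dt = 0, so k_d L₀ e^(−k_d t) = k_r D. Substituting D(t) from the Streeter–Phelps equation and solving for t gives
t_c = ln[(k_r/k_d)(1 − D₀(k_r−k_d)/(k_d L₀))] / (k_r−k_d).
Here k_r−k_d = 0.4050 d⁻¹ and 1 − D₀(k_r−k_d)/(k_d L₀) = 1 − 0.854×0.4050/(0.144×10.6) = 0.7734, so
t_c = ln(3.813 × 0.7734) / 0.4050 = 1.081 / 0.4050 = 2.670 d.
D_c = (k_d/k_r) L₀ e^(−k_d t_c) = (0.144/0.549) × 10.6 × e^(−0.144×2.670) = 0.2623 × 10.6 × 0.6808 = 1.893 mg/L.

t_c ≈ 2.67 d; D_c ≈ 1.89 mg/L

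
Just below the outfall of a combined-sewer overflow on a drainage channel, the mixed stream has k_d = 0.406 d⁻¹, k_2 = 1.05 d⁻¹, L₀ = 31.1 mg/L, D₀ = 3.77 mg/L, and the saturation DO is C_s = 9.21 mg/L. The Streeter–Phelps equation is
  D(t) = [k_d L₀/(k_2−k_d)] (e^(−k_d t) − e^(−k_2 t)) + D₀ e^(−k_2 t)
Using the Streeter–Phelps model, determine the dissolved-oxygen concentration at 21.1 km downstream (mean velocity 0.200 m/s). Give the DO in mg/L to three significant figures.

DO ≈ 1.66 mg/L

Travel time t = x/v = 21.1 km / (0.200 m/s) = 21100 m / 0.200 m/s = 105500 s = 1.221 d.
k_d L₀/(k_2−k_d) = 0.406×31.1/(1.05−0.406) = 12.63/0.6440 = 19.61 mg/L.
e^(−k_d t) = e^(−0.406×1.221) = 0.6091; e^(−k_2 t) = e^(−1.05×1.221) = 0.2774.
D = 19.61 × (0.6091 − 0.2774) + 3.77 × 0.2774 = 6.503 + 1.046 = 7.549 mg/L.
DO = C_s − D = 9.21 − 7.549 = 1.661 mg/L.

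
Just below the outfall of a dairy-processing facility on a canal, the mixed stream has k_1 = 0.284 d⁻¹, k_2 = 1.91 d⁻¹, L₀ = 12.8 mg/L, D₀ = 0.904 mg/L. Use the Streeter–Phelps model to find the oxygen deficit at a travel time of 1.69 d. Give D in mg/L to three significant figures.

D ≈ 1.33 mg/L

k_1 L₀/(k_2−k_1) = 0.284×12.8/(1.91−0.284) = 3.635/1.626 = 2.236 mg/L.
e^(−k_1 t) = e^(−0.284×1.690) = 0.6188; e^(−k_2 t) = e^(−1.91×1.690) = 0.03964.
D = 2.236 × (0.6188 − 0.03964) + 0.904 × 0.03964 = 1.295 + 0.03584 = 1.331 mg/L.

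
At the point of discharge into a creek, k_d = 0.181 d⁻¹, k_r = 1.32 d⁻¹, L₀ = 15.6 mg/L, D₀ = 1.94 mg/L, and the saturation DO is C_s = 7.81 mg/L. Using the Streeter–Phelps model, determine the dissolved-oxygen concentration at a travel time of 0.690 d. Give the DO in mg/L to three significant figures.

k_d L₀/(k_r−k_d) = 0.181×15.6/(1.32−0.181) = 2.824/1.139 = 2.479 mg/L.
e^(−k_d t) = e^(−0.181×0.6900) = 0.8826; e^(−k_r t) = e^(−1.32×0.6900) = 0.4022.
D = 2.479 × (0.8826 − 0.4022) + 1.94 × 0.4022 = 1.191 + 0.7803 = 1.971 mg/L.
DO = C_s − D = 7.81 − 1.971 = 5.839 mg/L.

DO ≈ 5.84 mg/L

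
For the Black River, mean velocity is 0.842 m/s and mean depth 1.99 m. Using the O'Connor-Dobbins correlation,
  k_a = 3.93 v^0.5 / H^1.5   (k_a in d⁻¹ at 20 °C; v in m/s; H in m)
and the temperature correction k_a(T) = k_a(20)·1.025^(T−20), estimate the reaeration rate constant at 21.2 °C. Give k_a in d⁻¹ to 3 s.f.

k_a(20) = 3.93 × 0.842^0.5 / 1.99^1.5 = 3.93 × 0.9176 / 2.807 = 1.285 d⁻¹.
k_a(21.2) = 1.285 × 1.025^(21.2−20) = 1.285 × 1.030 = 1.323 d⁻¹.

k_a ≈ 1.32 d⁻¹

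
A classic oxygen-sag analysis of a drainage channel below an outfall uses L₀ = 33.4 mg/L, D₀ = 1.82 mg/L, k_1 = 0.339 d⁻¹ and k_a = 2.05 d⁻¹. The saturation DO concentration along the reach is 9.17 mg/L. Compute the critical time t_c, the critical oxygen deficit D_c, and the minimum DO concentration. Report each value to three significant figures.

t_c = [1/(k_a−k_1)] ln[(k_a/k_1)(1 − D₀(k_a−k_1)/(k_1 L₀))]
= [1/(2.05−0.339)] ln[(2.05/0.339)(1 − 1.82×1.711/(0.339×33.4))]
= (1/1.711) ln[6.047 × 0.7250] = 0.5845 × ln(4.384) = 0.5845 × 1.478 = 0.8638 d.
L(t_c) = L₀ e^(−k_1 t_c) = 33.4 × 0.7461 = 24.92 mg/L, and at the critical point k_a D_c = k_1 L, so D_c = (0.339/2.05) × 24.92 = 4.121 mg/L.
Minimum DO = C_s − D_c = 9.17 − 4.121 = 5.049 mg/L.

t_c ≈ 0.864 d; D_c ≈ 4.12 mg/L; min DO ≈ 5.05 mg/L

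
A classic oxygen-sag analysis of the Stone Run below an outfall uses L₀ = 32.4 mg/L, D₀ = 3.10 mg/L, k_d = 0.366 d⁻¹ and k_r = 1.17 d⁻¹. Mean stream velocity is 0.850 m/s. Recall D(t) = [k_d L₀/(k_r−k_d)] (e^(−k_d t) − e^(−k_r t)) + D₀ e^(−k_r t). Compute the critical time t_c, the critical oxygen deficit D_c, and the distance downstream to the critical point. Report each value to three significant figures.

t_c ≈ 1.15 d; D_c ≈ 6.65 mg/L; x_c ≈ 84.6 km

At the critical point dD/dt = 0, so k_d L₀ e^(−k_d t) = k_r D. Substituting D(t) from the Streeter–Phelps equation and solving for t gives
t_c = ln[(k_r/k_d)(1 − D₀(k_r−k_d)/(k_d L₀))] / (k_r−k_d).
Here k_r−k_d = 0.8040 d⁻¹ and 1 − D₀(k_r−k_d)/(k_d L₀) = 1 − 3.10×0.8040/(0.366×32.4) = 0.7898, so
t_c = ln(3.197 × 0.7898) / 0.8040 = 0.9262 / 0.8040 = 1.152 d.
L(t_c) = L₀ e^(−k_d t_c) = 32.4 × 0.6560 = 21.25 mg/L, and at the critical point k_r D_c = k_d L, so D_c = (0.366/1.17) × 21.25 = 6.649 mg/L.
x_c = v t_c = 0.850 m/s × 1.152 d × 86400 s/d = 84600 m ≈ 84.6 km.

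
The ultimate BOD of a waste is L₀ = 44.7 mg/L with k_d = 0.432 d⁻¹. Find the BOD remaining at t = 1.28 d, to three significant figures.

L_t = L₀ e^(−k_d t) = 44.7 × e^(−0.432×1.28) = 44.7 × 0.5752 = 25.71 mg/L.

L ≈ 25.7 mg/L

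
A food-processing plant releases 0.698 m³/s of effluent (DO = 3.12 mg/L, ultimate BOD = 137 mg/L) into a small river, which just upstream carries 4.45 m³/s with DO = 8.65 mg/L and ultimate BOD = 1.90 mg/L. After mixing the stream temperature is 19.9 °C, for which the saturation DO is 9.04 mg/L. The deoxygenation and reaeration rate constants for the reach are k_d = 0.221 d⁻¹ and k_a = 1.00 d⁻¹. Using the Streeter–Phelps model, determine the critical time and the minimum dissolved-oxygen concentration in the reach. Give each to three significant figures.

Mixed DO = (4.45×8.65 + 0.698×3.12)/(4.45+0.698) = 40.67/5.148 = 7.900 mg/L.
Mixed L₀ = (4.45×1.90 + 0.698×137)/(5.148) = 104.1/5.148 = 20.22 mg/L.
Initial deficit D₀ = C_s − DO₀ = 9.04 − 7.900 = 1.140 mg/L.
t_c = (1/0.7790) ln[(1.00/0.221)(1 − 1.140×0.7790/(0.221×20.22))] = 1.284 × ln(3.626) = 1.653 d.
D_c = (0.221/1.00) × 20.22 × e^(−0.221×1.653) = 0.2210 × 20.22 × 0.6939 = 3.100 mg/L.
Minimum DO = 9.04 − 3.100 = 5.940 mg/L.

t_c ≈ 1.65 d; minimum DO ≈ 5.94 mg/L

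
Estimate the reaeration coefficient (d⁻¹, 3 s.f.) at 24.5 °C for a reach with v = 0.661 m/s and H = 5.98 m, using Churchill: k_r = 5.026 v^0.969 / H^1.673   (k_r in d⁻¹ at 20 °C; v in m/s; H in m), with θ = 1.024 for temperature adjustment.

k_r ≈ 0.188 d⁻¹

k_r(20) = 5.026 × 0.661^0.969 / 5.98^1.673 = 5.026 × 0.6695 / 19.93 = 0.1689 d⁻¹.
k_r(24.5) = 0.1689 × 1.024^(24.5−20) = 0.1689 × 1.113 = 0.1879 d⁻¹.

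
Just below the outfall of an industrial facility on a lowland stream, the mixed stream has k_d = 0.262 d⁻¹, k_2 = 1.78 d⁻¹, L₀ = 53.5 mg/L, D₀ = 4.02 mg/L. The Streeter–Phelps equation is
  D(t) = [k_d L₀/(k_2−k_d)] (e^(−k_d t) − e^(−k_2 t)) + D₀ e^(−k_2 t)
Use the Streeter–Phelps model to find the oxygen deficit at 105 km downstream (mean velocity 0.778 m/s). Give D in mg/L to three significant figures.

Travel time t = x/v = 105 km / (0.778 m/s) = 105000 m / 0.778 m/s = 135000 s = 1.562 d.
k_d L₀/(k_2−k_d) = 0.262×53.5/(1.78−0.262) = 14.02/1.518 = 9.234 mg/L.
e^(−k_d t) = e^(−0.262×1.562) = 0.6641; e^(−k_2 t) = e^(−1.78×1.562) = 0.06201.
D = 9.234 × (0.6641 − 0.06201) + 4.02 × 0.06201 = 5.560 + 0.2493 = 5.809 mg/L.

D ≈ 5.81 mg/L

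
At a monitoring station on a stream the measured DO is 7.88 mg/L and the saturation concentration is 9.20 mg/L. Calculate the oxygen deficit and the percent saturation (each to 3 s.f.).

D = C_s − C = 9.20 − 7.88 = 1.32 mg/L.
% saturation = 7.88/9.20 × 100 = 85.7 %.

D ≈ 1.32 mg/L; 85.7 % saturation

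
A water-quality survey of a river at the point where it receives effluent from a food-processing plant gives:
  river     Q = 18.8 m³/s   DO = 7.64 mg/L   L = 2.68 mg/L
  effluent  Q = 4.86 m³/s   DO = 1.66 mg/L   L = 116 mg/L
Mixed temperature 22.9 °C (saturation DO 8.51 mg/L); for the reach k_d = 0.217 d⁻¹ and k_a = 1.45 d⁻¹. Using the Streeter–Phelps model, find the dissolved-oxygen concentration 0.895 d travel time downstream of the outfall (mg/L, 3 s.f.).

DO ≈ 5.42 mg/L

Mixed DO = (18.8×7.64 + 4.86×1.66)/(18.8+4.86) = 151.7/23.66 = 6.412 mg/L.
Mixed L₀ = (18.8×2.68 + 4.86×116)/(23.66) = 614.1/23.66 = 25.96 mg/L.
Initial deficit D₀ = C_s − DO₀ = 8.51 − 6.412 = 2.098 mg/L.
D(0.895) = [0.217×25.96/(1.45−0.217)](e^(−0.217×0.895) − e^(−1.45×0.895)) + 2.098 e^(−1.45×0.895)
= 4.568 × (0.8235 − 0.2731) + 2.098 × 0.2731 = 3.087 mg/L.
DO = 8.51 − 3.087 = 5.423 mg/L.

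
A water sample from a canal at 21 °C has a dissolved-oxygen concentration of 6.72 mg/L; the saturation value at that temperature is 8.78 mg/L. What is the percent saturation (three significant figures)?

% saturation = C/C_s × 100 = 6.72/8.78 × 100 = 76.5 %.

76.5 % saturation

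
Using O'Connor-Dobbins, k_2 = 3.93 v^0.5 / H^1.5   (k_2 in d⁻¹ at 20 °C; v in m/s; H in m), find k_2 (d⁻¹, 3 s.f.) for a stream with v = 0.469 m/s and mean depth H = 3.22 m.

k_2 = 3.93 × 0.469^0.5 / 3.22^1.5 = 3.93 × 0.6848 / 5.778 = 0.4658 d⁻¹.

k_2 ≈ 0.466 d⁻¹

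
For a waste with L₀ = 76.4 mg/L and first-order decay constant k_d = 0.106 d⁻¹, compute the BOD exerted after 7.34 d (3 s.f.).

y_t = L₀(1 − e^(−k_d t)) = 76.4 × (1 − e^(−0.106×7.34))
= 76.4 × (1 − 0.4593) = 76.4 × 0.5407 = 41.31 mg/L.

y ≈ 41.3 mg/L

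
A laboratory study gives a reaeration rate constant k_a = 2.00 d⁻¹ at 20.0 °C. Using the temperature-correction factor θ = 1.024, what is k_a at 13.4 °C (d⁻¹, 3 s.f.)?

k_a ≈ 1.71 d⁻¹

k_a(T₂) = k_a(T₁) · θ^(T₂−T₁) = 2.00 × 1.024^(13.4−20.0)
= 2.00 × 1.024^-6.60 = 2.00 × 0.8551 = 1.710 d⁻¹.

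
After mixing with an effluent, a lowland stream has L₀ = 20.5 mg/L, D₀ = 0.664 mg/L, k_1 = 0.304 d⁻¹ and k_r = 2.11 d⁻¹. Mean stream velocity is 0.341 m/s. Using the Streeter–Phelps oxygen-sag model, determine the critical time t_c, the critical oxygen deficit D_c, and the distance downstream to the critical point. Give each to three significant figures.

t_c = [1/(k_r−k_1)] ln[(k_r/k_1)(1 − D₀(k_r−k_1)/(k_1 L₀))]
= [1/(2.11−0.304)] ln[(2.11/0.304)(1 − 0.664×1.806/(0.304×20.5))]
= (1/1.806) ln[6.941 × 0.8076] = 0.5537 × ln(5.605) = 0.5537 × 1.724 = 0.9544 d.
D_c = (k_1/k_r) L₀ e^(−k_1 t_c) = (0.304/2.11) × 20.5 × e^(−0.304×0.9544) = 0.1441 × 20.5 × 0.7482 = 2.210 mg/L.
x_c = v t_c = 0.341 m/s × 0.9544 d × 86400 s/d = 28120 m ≈ 28.1 km.

t_c ≈ 0.954 d; D_c ≈ 2.21 mg/L; x_c ≈ 28.1 km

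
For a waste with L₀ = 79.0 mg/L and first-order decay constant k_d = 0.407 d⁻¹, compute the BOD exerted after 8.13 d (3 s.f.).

y ≈ 76.1 mg/L

y_t = L₀(1 − e^(−k_d t)) = 79.0 × (1 − e^(−0.407×8.13))
= 79.0 × (1 − 0.03656) = 79.0 × 0.9634 = 76.11 mg/L.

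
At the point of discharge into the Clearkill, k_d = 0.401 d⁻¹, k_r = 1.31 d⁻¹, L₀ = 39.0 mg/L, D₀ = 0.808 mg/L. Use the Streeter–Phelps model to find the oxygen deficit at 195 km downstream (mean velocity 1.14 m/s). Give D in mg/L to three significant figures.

D ≈ 6.55 mg/L

Travel time t = x/v = 195 km / (1.14 m/s) = 195000 m / 1.14 m/s = 171100 s = 1.980 d.
k_d L₀/(k_r−k_d) = 0.401×39.0/(1.31−0.401) = 15.64/0.9090 = 17.20 mg/L.
e^(−k_d t) = e^(−0.401×1.980) = 0.4521; e^(−k_r t) = e^(−1.31×1.980) = 0.07476.
D = 17.20 × (0.4521 − 0.07476) + 0.808 × 0.07476 = 6.492 + 0.06040 = 6.552 mg/L.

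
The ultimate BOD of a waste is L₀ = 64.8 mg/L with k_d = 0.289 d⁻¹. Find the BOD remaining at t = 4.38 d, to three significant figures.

L ≈ 18.3 mg/L

L_t = L₀ e^(−k_d t) = 64.8 × e^(−0.289×4.38) = 64.8 × 0.2820 = 18.27 mg/L.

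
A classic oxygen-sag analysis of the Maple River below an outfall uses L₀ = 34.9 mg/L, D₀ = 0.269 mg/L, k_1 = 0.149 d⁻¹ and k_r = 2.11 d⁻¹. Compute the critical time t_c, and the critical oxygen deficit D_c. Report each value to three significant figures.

t_c ≈ 1.30 d; D_c ≈ 2.03 mg/L

At the critical point dD/dt = 0, so k_1 L₀ e^(−k_1 t) = k_r D. Substituting D(t) from the Streeter–Phelps equation and solving for t gives
t_c = ln[(k_r/k_1)(1 − D₀(k_r−k_1)/(k_1 L₀))] / (k_r−k_1).
Here k_r−k_1 = 1.961 d⁻¹ and 1 − D₀(k_r−k_1)/(k_1 L₀) = 1 − 0.269×1.961/(0.149×34.9) = 0.8986, so
t_c = ln(14.16 × 0.8986) / 1.961 = 2.544 / 1.961 = 1.297 d.
L(t_c) = L₀ e^(−k_1 t_c) = 34.9 × 0.8243 = 28.77 mg/L, and at the critical point k_r D_c = k_1 L, so D_c = (0.149/2.11) × 28.77 = 2.031 mg/L.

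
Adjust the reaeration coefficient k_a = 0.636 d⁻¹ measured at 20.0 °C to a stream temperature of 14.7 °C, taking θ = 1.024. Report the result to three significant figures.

k_a ≈ 0.561 d⁻¹

k_a(T₂) = k_a(T₁) · θ^(T₂−T₁) = 0.636 × 1.024^(14.7−20.0)
= 0.636 × 1.024^-5.30 = 0.636 × 0.8819 = 0.5609 d⁻¹.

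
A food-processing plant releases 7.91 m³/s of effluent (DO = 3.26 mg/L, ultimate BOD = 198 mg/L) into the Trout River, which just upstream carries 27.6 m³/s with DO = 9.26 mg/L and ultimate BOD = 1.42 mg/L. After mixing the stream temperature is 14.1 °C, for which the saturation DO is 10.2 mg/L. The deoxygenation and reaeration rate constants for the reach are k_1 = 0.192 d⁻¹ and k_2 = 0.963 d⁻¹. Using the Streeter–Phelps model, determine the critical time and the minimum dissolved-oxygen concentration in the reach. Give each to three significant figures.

t_c ≈ 1.80 d; minimum DO ≈ 3.82 mg/L

Mixed DO = (27.6×9.26 + 7.91×3.26)/(27.6+7.91) = 281.4/35.51 = 7.923 mg/L.
Mixed L₀ = (27.6×1.42 + 7.91×198)/(35.51) = 1605/35.51 = 45.21 mg/L.
Initial deficit D₀ = C_s − DO₀ = 10.2 − 7.923 = 2.277 mg/L.
t_c = (1/0.7710) ln[(0.963/0.192)(1 − 2.277×0.7710/(0.192×45.21))] = 1.297 × ln(4.001) = 1.799 d.
D_c = (0.192/0.963) × 45.21 × e^(−0.192×1.799) = 0.1994 × 45.21 × 0.7080 = 6.382 mg/L.
Minimum DO = 10.2 − 6.382 = 3.818 mg/L.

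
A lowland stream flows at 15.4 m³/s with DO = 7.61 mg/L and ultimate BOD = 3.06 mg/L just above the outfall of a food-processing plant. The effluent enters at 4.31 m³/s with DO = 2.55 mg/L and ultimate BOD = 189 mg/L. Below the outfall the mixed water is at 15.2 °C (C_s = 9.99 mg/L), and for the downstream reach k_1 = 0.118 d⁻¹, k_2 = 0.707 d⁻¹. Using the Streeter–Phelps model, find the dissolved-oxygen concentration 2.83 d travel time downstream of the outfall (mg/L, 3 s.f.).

DO ≈ 4.43 mg/L

Mixed DO = (15.4×7.61 + 4.31×2.55)/(15.4+4.31) = 128.2/19.71 = 6.504 mg/L.
Mixed L₀ = (15.4×3.06 + 4.31×189)/(19.71) = 861.7/19.71 = 43.72 mg/L.
Initial deficit D₀ = C_s − DO₀ = 9.99 − 6.504 = 3.486 mg/L.
D(2.83) = [0.118×43.72/(0.707−0.118)](e^(−0.118×2.83) − e^(−0.707×2.83)) + 3.486 e^(−0.707×2.83)
= 8.759 × (0.7161 − 0.1352) + 3.486 × 0.1352 = 5.559 mg/L.
DO = 9.99 − 5.559 = 4.431 mg/L.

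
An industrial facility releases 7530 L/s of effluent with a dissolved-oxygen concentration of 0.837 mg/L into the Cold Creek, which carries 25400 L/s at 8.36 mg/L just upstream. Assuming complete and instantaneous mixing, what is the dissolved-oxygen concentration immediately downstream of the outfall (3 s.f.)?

6.64 mg/L

Flow-weighted mixing: C = (Q_r C_r + Q_w C_w)/(Q_r + Q_w)
= (25400×8.36 + 7530×0.837)/(25400 + 7530) = 218600/32930 = 6.640 mg/L.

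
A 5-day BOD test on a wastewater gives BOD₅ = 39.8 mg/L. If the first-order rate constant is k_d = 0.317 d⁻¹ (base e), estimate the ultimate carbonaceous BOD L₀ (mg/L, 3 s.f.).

L₀ ≈ 50.1 mg/L

BOD₅ = L₀(1 − e^(−5k_d)) ⇒ L₀ = BOD₅ / (1 − e^(−5×0.317))
= 39.8 / (1 − 0.2049) = 39.8 / 0.7951 = 50.06 mg/L.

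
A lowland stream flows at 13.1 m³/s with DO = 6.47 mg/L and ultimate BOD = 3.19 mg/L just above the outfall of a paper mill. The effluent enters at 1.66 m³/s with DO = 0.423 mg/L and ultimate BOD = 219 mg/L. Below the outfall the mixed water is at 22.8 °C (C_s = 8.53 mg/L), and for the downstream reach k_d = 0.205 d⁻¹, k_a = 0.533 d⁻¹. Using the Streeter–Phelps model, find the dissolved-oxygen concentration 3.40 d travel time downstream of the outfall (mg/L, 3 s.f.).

DO ≈ 2.34 mg/L

Mixed DO = (13.1×6.47 + 1.66×0.423)/(13.1+1.66) = 85.46/14.76 = 5.790 mg/L.
Mixed L₀ = (13.1×3.19 + 1.66×219)/(14.76) = 405.3/14.76 = 27.46 mg/L.
Initial deficit D₀ = C_s − DO₀ = 8.53 − 5.790 = 2.740 mg/L.
D(3.40) = [0.205×27.46/(0.533−0.205)](e^(−0.205×3.40) − e^(−0.533×3.40)) + 2.740 e^(−0.533×3.40)
= 17.16 × (0.4981 − 0.1633) + 2.740 × 0.1633 = 6.193 mg/L.
DO = 8.53 − 6.193 = 2.337 mg/L.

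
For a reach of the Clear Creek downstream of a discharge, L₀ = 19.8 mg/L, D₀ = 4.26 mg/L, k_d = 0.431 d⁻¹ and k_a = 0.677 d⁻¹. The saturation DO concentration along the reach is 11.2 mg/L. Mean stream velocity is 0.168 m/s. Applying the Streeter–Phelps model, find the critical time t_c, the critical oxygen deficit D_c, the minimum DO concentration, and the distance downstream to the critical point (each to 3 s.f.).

With k_a/k_d = 1.571 and 1 − D₀(k_a−k_d)/(k_d L₀) = 0.8772,
t_c = ln(1.571 × 0.8772) / (0.677 − 0.431) = ln(1.378) / 0.2460 = 0.3205/0.2460 = 1.303 d.
D_c = (k_d/k_a) L₀ e^(−k_d t_c) = (0.431/0.677) × 19.8 × e^(−0.431×1.303) = 0.6366 × 19.8 × 0.5703 = 7.189 mg/L.
Minimum DO = C_s − D_c = 11.2 − 7.189 = 4.011 mg/L.
x_c = v t_c = 0.168 m/s × 1.303 d × 86400 s/d = 18910 m ≈ 18.9 km.

t_c ≈ 1.30 d; D_c ≈ 7.19 mg/L; min DO ≈ 4.01 mg/L; x_c ≈ 18.9 km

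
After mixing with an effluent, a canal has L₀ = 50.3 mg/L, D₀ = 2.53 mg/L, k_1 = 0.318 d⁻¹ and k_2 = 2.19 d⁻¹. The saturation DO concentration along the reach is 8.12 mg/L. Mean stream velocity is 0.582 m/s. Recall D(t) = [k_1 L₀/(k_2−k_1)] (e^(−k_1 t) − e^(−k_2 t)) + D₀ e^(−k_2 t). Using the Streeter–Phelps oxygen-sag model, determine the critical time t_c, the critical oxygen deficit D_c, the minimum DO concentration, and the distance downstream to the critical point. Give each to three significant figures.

t_c ≈ 0.843 d; D_c ≈ 5.59 mg/L; min DO ≈ 2.53 mg/L; x_c ≈ 42.4 km

At the critical point dD/dt = 0, so k_1 L₀ e^(−k_1 t) = k_2 D. Substituting D(t) from the Streeter–Phelps equation and solving for t gives
t_c = ln[(k_2/k_1)(1 − D₀(k_2−k_1)/(k_1 L₀))] / (k_2−k_1).
Here k_2−k_1 = 1.872 d⁻¹ and 1 − D₀(k_2−k_1)/(k_1 L₀) = 1 − 2.53×1.872/(0.318×50.3) = 0.7039, so
t_c = ln(6.887 × 0.7039) / 1.872 = 1.578 / 1.872 = 0.8432 d.
D_c = (k_1/k_2) L₀ e^(−k_1 t_c) = (0.318/2.19) × 50.3 × e^(−0.318×0.8432) = 0.1452 × 50.3 × 0.7648 = 5.586 mg/L.
Minimum DO = C_s − D_c = 8.12 − 5.586 = 2.534 mg/L.
x_c = v t_c = 0.582 m/s × 0.8432 d × 86400 s/d = 42400 m ≈ 42.4 km.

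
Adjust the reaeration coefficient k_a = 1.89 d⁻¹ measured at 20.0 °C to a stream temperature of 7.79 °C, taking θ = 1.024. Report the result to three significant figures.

k_a(T₂) = k_a(T₁) · θ^(T₂−T₁) = 1.89 × 1.024^(7.79−20.0)
= 1.89 × 1.024^-12.2 = 1.89 × 0.7486 = 1.415 d⁻¹.

k_a ≈ 1.41 d⁻¹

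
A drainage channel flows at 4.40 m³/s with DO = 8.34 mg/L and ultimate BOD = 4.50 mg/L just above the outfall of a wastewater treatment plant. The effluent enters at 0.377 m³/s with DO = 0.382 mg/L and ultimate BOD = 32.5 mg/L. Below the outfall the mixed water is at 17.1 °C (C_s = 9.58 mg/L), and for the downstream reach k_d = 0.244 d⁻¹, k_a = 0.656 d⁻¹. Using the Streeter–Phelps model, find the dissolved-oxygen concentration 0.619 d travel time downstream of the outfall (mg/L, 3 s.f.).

Mixed DO = (4.40×8.34 + 0.377×0.382)/(4.40+0.377) = 36.84/4.777 = 7.712 mg/L.
Mixed L₀ = (4.40×4.50 + 0.377×32.5)/(4.777) = 32.05/4.777 = 6.710 mg/L.
Initial deficit D₀ = C_s − DO₀ = 9.58 − 7.712 = 1.868 mg/L.
D(0.619) = [0.244×6.710/(0.656−0.244)](e^(−0.244×0.619) − e^(−0.656×0.619)) + 1.868 e^(−0.656×0.619)
= 3.974 × (0.8598 − 0.6663) + 1.868 × 0.6663 = 2.014 mg/L.
DO = 9.58 − 2.014 = 7.566 mg/L.

DO ≈ 7.57 mg/L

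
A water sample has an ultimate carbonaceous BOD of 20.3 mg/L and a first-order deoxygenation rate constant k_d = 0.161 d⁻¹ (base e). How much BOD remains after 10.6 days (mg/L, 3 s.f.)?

L ≈ 3.68 mg/L

L_t = L₀ e^(−k_d t) = 20.3 × e^(−0.161×10.6) = 20.3 × 0.1815 = 3.684 mg/L.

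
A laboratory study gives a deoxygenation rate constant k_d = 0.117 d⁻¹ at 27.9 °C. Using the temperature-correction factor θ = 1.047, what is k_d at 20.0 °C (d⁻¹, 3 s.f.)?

k_d(T₂) = k_d(T₁) · θ^(T₂−T₁) = 0.117 × 1.047^(20.0−27.9)
= 0.117 × 1.047^-7.90 = 0.117 × 0.6957 = 0.08140 d⁻¹.

k_d ≈ 0.0814 d⁻¹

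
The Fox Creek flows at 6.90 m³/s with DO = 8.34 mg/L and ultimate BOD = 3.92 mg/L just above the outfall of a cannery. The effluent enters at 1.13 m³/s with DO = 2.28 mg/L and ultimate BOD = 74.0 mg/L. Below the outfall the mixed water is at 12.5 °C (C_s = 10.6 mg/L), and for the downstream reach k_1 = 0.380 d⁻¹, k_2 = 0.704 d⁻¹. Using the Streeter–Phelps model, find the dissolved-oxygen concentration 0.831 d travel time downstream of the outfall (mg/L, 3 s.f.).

DO ≈ 6.08 mg/L

Mixed DO = (6.90×8.34 + 1.13×2.28)/(6.90+1.13) = 60.12/8.030 = 7.487 mg/L.
Mixed L₀ = (6.90×3.92 + 1.13×74.0)/(8.030) = 110.7/8.030 = 13.78 mg/L.
Initial deficit D₀ = C_s − DO₀ = 10.6 − 7.487 = 3.113 mg/L.
D(0.831) = [0.380×13.78/(0.704−0.380)](e^(−0.380×0.831) − e^(−0.704×0.831)) + 3.113 e^(−0.704×0.831)
= 16.16 × (0.7292 − 0.5571) + 3.113 × 0.5571 = 4.516 mg/L.
DO = 10.6 − 4.516 = 6.084 mg/L.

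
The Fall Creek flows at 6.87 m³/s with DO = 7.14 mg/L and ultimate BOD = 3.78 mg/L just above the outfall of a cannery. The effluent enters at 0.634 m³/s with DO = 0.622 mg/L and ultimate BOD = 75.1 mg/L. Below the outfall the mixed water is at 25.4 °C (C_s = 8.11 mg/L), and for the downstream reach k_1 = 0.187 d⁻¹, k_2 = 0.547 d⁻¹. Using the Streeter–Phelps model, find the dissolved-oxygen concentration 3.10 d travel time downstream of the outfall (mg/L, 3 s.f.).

DO ≈ 5.91 mg/L

Mixed DO = (6.87×7.14 + 0.634×0.622)/(6.87+0.634) = 49.45/7.504 = 6.589 mg/L.
Mixed L₀ = (6.87×3.78 + 0.634×75.1)/(7.504) = 73.58/7.504 = 9.806 mg/L.
Initial deficit D₀ = C_s − DO₀ = 8.11 − 6.589 = 1.521 mg/L.
D(3.10) = [0.187×9.806/(0.547−0.187)](e^(−0.187×3.10) − e^(−0.547×3.10)) + 1.521 e^(−0.547×3.10)
= 5.094 × (0.5601 − 0.1835) + 1.521 × 0.1835 = 2.197 mg/L.
DO = 8.11 − 2.197 = 5.913 mg/L.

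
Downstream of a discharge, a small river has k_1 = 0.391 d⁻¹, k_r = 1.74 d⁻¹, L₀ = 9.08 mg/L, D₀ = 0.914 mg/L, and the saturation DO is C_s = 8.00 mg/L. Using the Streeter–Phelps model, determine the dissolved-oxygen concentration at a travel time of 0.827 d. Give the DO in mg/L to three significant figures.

DO ≈ 6.50 mg/L

k_1 L₀/(k_r−k_1) = 0.391×9.08/(1.74−0.391) = 3.550/1.349 = 2.632 mg/L.
e^(−k_1 t) = e^(−0.391×0.8270) = 0.7237; e^(−k_r t) = e^(−1.74×0.8270) = 0.2372.
D = 2.632 × (0.7237 − 0.2372) + 0.914 × 0.2372 = 1.280 + 0.2168 = 1.497 mg/L.
DO = C_s − D = 8.00 − 1.497 = 6.503 mg/L.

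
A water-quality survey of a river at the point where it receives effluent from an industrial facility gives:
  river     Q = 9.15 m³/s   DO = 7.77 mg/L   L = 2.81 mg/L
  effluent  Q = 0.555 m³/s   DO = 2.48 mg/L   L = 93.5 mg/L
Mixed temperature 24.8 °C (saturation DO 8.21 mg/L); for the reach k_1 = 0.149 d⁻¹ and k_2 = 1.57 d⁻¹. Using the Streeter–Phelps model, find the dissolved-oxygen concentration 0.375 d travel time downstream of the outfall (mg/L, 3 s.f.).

DO ≈ 7.47 mg/L

Mixed DO = (9.15×7.77 + 0.555×2.48)/(9.15+0.555) = 72.47/9.705 = 7.467 mg/L.
Mixed L₀ = (9.15×2.81 + 0.555×93.5)/(9.705) = 77.60/9.705 = 7.996 mg/L.
Initial deficit D₀ = C_s − DO₀ = 8.21 − 7.467 = 0.7425 mg/L.
D(0.375) = [0.149×7.996/(1.57−0.149)](e^(−0.149×0.375) − e^(−1.57×0.375)) + 0.7425 e^(−1.57×0.375)
= 0.8385 × (0.9457 − 0.5550) + 0.7425 × 0.5550 = 0.7396 mg/L.
DO = 8.21 − 0.7396 = 7.470 mg/L.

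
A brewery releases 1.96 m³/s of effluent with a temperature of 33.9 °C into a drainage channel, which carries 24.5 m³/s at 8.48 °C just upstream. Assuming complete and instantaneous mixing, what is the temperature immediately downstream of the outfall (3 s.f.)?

10.4 °C

Flow-weighted mixing: C = (Q_r C_r + Q_w C_w)/(Q_r + Q_w)
= (24.5×8.48 + 1.96×33.9)/(24.5 + 1.96) = 274.2/26.46 = 10.36 °C.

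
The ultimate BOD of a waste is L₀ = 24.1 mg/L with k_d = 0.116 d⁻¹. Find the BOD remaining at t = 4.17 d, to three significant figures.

L ≈ 14.9 mg/L

L_t = L₀ e^(−k_d t) = 24.1 × e^(−0.116×4.17) = 24.1 × 0.6165 = 14.86 mg/L.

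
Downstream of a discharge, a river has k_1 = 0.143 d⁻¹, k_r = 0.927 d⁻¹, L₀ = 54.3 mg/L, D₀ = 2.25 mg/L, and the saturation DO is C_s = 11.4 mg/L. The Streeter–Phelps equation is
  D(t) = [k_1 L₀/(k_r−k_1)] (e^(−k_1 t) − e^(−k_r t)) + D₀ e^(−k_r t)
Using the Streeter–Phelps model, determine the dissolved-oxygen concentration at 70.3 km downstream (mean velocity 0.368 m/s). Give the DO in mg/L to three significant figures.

DO ≈ 5.17 mg/L

Travel time t = x/v = 70.3 km / (0.368 m/s) = 70300 m / 0.368 m/s = 191000 s = 2.211 d.
k_1 L₀/(k_r−k_1) = 0.143×54.3/(0.927−0.143) = 7.765/0.7840 = 9.904 mg/L.
e^(−k_1 t) = e^(−0.143×2.211) = 0.7289; e^(−k_r t) = e^(−0.927×2.211) = 0.1288.
D = 9.904 × (0.7289 − 0.1288) + 2.25 × 0.1288 = 5.944 + 0.2898 = 6.234 mg/L.
DO = C_s − D = 11.4 − 6.234 = 5.166 mg/L.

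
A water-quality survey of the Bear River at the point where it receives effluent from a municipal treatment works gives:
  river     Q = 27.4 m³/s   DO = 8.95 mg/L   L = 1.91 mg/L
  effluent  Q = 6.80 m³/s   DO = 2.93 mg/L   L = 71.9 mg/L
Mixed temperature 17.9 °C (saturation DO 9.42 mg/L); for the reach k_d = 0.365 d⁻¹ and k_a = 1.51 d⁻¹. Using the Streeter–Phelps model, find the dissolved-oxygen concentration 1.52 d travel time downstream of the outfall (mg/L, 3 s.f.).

Mixed DO = (27.4×8.95 + 6.80×2.93)/(27.4+6.80) = 265.2/34.20 = 7.753 mg/L.
Mixed L₀ = (27.4×1.91 + 6.80×71.9)/(34.20) = 541.3/34.20 = 15.83 mg/L.
Initial deficit D₀ = C_s − DO₀ = 9.42 − 7.753 = 1.667 mg/L.
D(1.52) = [0.365×15.83/(1.51−0.365)](e^(−0.365×1.52) − e^(−1.51×1.52)) + 1.667 e^(−1.51×1.52)
= 5.045 × (0.5742 − 0.1007) + 1.667 × 0.1007 = 2.556 mg/L.
DO = 9.42 − 2.556 = 6.864 mg/L.

DO ≈ 6.86 mg/L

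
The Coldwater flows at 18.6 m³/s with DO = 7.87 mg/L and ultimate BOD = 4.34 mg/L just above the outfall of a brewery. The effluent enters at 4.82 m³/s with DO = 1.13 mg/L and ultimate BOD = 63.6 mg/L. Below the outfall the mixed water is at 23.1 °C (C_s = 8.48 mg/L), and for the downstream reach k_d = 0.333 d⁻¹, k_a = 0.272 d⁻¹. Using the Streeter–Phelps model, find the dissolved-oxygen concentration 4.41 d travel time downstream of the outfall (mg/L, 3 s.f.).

Mixed DO = (18.6×7.87 + 4.82×1.13)/(18.6+4.82) = 151.8/23.42 = 6.483 mg/L.
Mixed L₀ = (18.6×4.34 + 4.82×63.6)/(23.42) = 387.3/23.42 = 16.54 mg/L.
Initial deficit D₀ = C_s − DO₀ = 8.48 − 6.483 = 1.997 mg/L.
D(4.41) = [0.333×16.54/(0.272−0.333)](e^(−0.333×4.41) − e^(−0.272×4.41)) + 1.997 e^(−0.272×4.41)
= -90.27 × (0.2303 − 0.3013) + 1.997 × 0.3013 = 7.018 mg/L.
DO = 8.48 − 7.018 = 1.462 mg/L.

DO ≈ 1.46 mg/L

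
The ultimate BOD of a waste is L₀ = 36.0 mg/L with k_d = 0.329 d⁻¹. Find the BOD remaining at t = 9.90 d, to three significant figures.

L_t = L₀ e^(−k_d t) = 36.0 × e^(−0.329×9.90) = 36.0 × 0.03850 = 1.386 mg/L.

L ≈ 1.39 mg/L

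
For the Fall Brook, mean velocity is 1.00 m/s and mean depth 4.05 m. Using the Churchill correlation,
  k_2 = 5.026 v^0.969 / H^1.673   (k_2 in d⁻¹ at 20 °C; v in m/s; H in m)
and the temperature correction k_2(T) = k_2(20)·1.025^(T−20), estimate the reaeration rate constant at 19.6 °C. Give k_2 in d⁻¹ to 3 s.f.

k_2 ≈ 0.479 d⁻¹

k_2(20) = 5.026 × 1.00^0.969 / 4.05^1.673 = 5.026 × 1.000 / 10.38 = 0.4841 d⁻¹.
k_2(19.6) = 0.4841 × 1.025^(19.6−20) = 0.4841 × 0.9902 = 0.4794 d⁻¹.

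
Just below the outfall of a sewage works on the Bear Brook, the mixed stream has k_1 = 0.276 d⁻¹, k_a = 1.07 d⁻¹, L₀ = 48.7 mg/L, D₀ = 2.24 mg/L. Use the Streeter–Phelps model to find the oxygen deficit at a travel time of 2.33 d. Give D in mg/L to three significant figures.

k_1 L₀/(k_a−k_1) = 0.276×48.7/(1.07−0.276) = 13.44/0.7940 = 16.93 mg/L.
e^(−k_1 t) = e^(−0.276×2.330) = 0.5257; e^(−k_a t) = e^(−1.07×2.330) = 0.08265.
D = 16.93 × (0.5257 − 0.08265) + 2.24 × 0.08265 = 7.500 + 0.1851 = 7.685 mg/L.

D ≈ 7.68 mg/L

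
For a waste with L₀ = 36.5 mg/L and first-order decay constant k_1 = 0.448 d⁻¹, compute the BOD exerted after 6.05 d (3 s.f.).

y ≈ 34.1 mg/L

y_t = L₀(1 − e^(−k_1 t)) = 36.5 × (1 − e^(−0.448×6.05))
= 36.5 × (1 − 0.06651) = 36.5 × 0.9335 = 34.07 mg/L.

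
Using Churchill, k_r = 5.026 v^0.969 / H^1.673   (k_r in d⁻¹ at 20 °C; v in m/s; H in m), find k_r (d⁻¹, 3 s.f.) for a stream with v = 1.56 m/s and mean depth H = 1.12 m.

k_r ≈ 6.40 d⁻¹

k_r = 5.026 × 1.56^0.969 / 1.12^1.673 = 5.026 × 1.539 / 1.209 = 6.398 d⁻¹.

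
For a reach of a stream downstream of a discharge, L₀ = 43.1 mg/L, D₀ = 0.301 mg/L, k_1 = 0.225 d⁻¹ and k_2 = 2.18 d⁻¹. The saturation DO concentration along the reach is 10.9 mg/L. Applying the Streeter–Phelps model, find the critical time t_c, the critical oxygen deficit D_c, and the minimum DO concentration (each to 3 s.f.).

t_c ≈ 1.13 d; D_c ≈ 3.45 mg/L; min DO ≈ 7.45 mg/L

t_c = [1/(k_2−k_1)] ln[(k_2/k_1)(1 − D₀(k_2−k_1)/(k_1 L₀))]
= [1/(2.18−0.225)] ln[(2.18/0.225)(1 − 0.301×1.955/(0.225×43.1))]
= (1/1.955) ln[9.689 × 0.9393] = 0.5115 × ln(9.101) = 0.5115 × 2.208 = 1.130 d.
L(t_c) = L₀ e^(−k_1 t_c) = 43.1 × 0.7756 = 33.43 mg/L, and at the critical point k_2 D_c = k_1 L, so D_c = (0.225/2.18) × 33.43 = 3.450 mg/L.
Minimum DO = C_s − D_c = 10.9 − 3.450 = 7.450 mg/L.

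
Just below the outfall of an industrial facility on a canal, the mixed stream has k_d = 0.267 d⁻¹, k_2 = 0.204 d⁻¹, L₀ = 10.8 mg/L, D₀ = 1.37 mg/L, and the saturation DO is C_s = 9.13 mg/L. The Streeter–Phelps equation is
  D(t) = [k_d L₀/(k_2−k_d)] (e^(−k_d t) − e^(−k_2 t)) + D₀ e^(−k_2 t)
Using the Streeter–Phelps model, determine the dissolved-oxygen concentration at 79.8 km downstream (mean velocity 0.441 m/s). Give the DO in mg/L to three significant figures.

Travel time t = x/v = 79.8 km / (0.441 m/s) = 79800 m / 0.441 m/s = 181000 s = 2.094 d.
k_d L₀/(k_2−k_d) = 0.267×10.8/(0.204−0.267) = 2.884/-0.06300 = -45.77 mg/L.
e^(−k_d t) = e^(−0.267×2.094) = 0.5717; e^(−k_2 t) = e^(−0.204×2.094) = 0.6523.
D = -45.77 × (0.5717 − 0.6523) + 1.37 × 0.6523 = 3.691 + 0.8937 = 4.584 mg/L.
DO = C_s − D = 9.13 − 4.584 = 4.546 mg/L.

DO ≈ 4.55 mg/L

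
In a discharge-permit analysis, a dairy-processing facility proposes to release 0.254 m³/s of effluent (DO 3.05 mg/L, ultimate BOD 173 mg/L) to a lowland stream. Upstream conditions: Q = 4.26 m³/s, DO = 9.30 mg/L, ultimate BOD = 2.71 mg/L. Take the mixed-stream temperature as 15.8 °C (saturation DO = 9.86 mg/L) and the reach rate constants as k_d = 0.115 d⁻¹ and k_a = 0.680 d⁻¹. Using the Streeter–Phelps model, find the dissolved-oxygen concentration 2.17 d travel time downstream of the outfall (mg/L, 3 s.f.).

DO ≈ 8.27 mg/L

Mixed DO = (4.26×9.30 + 0.254×3.05)/(4.26+0.254) = 40.39/4.514 = 8.948 mg/L.
Mixed L₀ = (4.26×2.71 + 0.254×173)/(4.514) = 55.49/4.514 = 12.29 mg/L.
Initial deficit D₀ = C_s − DO₀ = 9.86 − 8.948 = 0.9117 mg/L.
D(2.17) = [0.115×12.29/(0.680−0.115)](e^(−0.115×2.17) − e^(−0.680×2.17)) + 0.9117 e^(−0.680×2.17)
= 2.502 × (0.7792 − 0.2286) + 0.9117 × 0.2286 = 1.586 mg/L.
DO = 9.86 − 1.586 = 8.274 mg/L.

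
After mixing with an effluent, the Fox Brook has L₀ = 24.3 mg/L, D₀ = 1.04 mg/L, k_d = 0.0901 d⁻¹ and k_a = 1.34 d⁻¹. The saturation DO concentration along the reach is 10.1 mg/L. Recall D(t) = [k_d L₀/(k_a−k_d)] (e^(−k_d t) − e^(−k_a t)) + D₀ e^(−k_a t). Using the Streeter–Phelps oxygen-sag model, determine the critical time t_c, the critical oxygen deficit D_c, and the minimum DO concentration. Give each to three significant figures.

t_c ≈ 1.44 d; D_c ≈ 1.44 mg/L; min DO ≈ 8.66 mg/L

At the critical point dD/dt = 0, so k_d L₀ e^(−k_d t) = k_a D. Substituting D(t) from the Streeter–Phelps equation and solving for t gives
t_c = ln[(k_a/k_d)(1 − D₀(k_a−k_d)/(k_d L₀))] / (k_a−k_d).
Here k_a−k_d = 1.250 d⁻¹ and 1 − D₀(k_a−k_d)/(k_d L₀) = 1 − 1.04×1.250/(0.0901×24.3) = 0.4063, so
t_c = ln(14.87 × 0.4063) / 1.250 = 1.799 / 1.250 = 1.439 d.
L(t_c) = L₀ e^(−k_d t_c) = 24.3 × 0.8784 = 21.34 mg/L, and at the critical point k_a D_c = k_d L, so D_c = (0.0901/1.34) × 21.34 = 1.435 mg/L.
Minimum DO = C_s − D_c = 10.1 − 1.435 = 8.665 mg/L.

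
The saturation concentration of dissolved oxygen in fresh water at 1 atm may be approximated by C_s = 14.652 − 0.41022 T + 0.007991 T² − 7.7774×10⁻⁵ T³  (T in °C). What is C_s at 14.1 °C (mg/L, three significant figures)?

C_s = 14.652 − 0.41022×14.1 + 0.007991×14.1² − 7.7774×10⁻⁵×14.1³ = 10.24 mg/L.

C_s ≈ 10.2 mg/L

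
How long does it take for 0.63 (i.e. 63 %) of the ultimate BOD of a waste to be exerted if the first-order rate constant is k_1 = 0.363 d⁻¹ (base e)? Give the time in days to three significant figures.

y/L₀ = 1 − e^(−k_1 t) = 0.63 ⇒ e^(−k_1 t) = 0.370
t = −ln(0.370) / 0.363 = 0.9943 / 0.363 = 2.739 d.

t ≈ 2.74 d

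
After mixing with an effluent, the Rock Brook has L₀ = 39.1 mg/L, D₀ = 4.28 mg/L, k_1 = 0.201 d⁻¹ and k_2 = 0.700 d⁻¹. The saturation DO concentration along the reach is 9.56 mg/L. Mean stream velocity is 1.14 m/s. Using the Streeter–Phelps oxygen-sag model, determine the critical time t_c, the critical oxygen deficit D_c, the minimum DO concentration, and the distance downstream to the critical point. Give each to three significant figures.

t_c ≈ 1.87 d; D_c ≈ 7.72 mg/L; min DO ≈ 1.84 mg/L; x_c ≈ 184 km

t_c = [1/(k_2−k_1)] ln[(k_2/k_1)(1 − D₀(k_2−k_1)/(k_1 L₀))]
= [1/(0.700−0.201)] ln[(0.700/0.201)(1 − 4.28×0.4990/(0.201×39.1))]
= (1/0.4990) ln[3.483 × 0.7282] = 2.004 × ln(2.536) = 2.004 × 0.9307 = 1.865 d.
D_c = (k_1/k_2) L₀ e^(−k_1 t_c) = (0.201/0.700) × 39.1 × e^(−0.201×1.865) = 0.2871 × 39.1 × 0.6874 = 7.717 mg/L.
Minimum DO = C_s − D_c = 9.56 − 7.717 = 1.843 mg/L.
x_c = v t_c = 1.14 m/s × 1.865 d × 86400 s/d = 183700 m ≈ 184 km.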